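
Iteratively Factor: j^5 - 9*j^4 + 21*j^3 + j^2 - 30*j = (j)*(j^4 - 9*j^3 + 21*j^2 + j - 30) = j*(j - 5)*(j^3 - 4*j^2 + j + 6) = j*(j - 5)*(j - 2)*(j^2 - 2*j - 3) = j*(j - 5)*(j - 3)*(j - 2)*(j + 1)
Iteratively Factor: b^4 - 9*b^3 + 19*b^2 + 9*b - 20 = (b - 1)*(b^3 - 8*b^2 + 11*b + 20) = (b - 5)*(b - 1)*(b^2 - 3*b - 4) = (b - 5)*(b - 1)*(b + 1)*(b - 4)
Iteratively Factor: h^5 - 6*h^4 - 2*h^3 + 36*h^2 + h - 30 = (h - 1)*(h^4 - 5*h^3 - 7*h^2 + 29*h + 30) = (h - 3)*(h - 1)*(h^3 - 2*h^2 - 13*h - 10) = (h - 5)*(h - 3)*(h - 1)*(h^2 + 3*h + 2) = (h - 5)*(h - 3)*(h - 1)*(h + 1)*(h + 2)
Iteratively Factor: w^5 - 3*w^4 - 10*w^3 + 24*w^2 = (w)*(w^4 - 3*w^3 - 10*w^2 + 24*w) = w*(w - 2)*(w^3 - w^2 - 12*w) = w*(w - 2)*(w + 3)*(w^2 - 4*w) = w*(w - 4)*(w - 2)*(w + 3)*(w)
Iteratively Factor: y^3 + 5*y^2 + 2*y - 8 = (y + 2)*(y^2 + 3*y - 4) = (y - 1)*(y + 2)*(y + 4)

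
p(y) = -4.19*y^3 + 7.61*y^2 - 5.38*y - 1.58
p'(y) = -12.57*y^2 + 15.22*y - 5.38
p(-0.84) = 10.79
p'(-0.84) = -27.03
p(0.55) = -2.93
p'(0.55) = -0.81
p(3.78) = -139.48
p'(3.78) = -127.45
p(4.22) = -203.65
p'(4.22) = -165.00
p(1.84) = -11.82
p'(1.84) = -19.93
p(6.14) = -717.60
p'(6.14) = -385.81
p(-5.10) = 779.60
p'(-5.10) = -409.95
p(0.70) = -3.05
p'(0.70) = -0.89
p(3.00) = -62.36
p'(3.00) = -72.85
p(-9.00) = 3717.76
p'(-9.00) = -1160.53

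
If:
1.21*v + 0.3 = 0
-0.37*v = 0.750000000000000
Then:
No Solution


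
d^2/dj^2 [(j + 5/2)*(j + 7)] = 2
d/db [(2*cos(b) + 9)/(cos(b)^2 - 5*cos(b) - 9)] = (18*cos(b) + cos(2*b) - 26)*sin(b)/(sin(b)^2 + 5*cos(b) + 8)^2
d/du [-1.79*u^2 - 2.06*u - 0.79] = -3.58*u - 2.06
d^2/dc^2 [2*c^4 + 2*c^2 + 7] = 24*c^2 + 4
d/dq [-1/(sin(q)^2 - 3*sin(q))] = (2*sin(q) - 3)*cos(q)/((sin(q) - 3)^2*sin(q)^2)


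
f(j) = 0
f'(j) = 0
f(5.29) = 0.00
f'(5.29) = 0.00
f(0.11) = 0.00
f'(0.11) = 0.00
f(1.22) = 0.00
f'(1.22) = 0.00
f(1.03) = 0.00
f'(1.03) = 0.00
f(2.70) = 0.00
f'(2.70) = 0.00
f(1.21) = 0.00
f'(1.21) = 0.00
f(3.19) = 0.00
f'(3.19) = 0.00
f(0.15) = 0.00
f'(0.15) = 0.00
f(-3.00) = 0.00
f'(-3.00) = 0.00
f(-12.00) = 0.00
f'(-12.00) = 0.00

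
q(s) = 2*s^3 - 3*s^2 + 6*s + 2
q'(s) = 6*s^2 - 6*s + 6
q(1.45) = 10.49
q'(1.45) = 9.92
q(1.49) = 10.90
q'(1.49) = 10.38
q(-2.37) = -55.69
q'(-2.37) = 53.92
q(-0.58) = -2.88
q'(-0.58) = 11.50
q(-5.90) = -548.59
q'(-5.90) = 250.26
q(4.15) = 118.18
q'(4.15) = 84.44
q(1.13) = 7.84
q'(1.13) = 6.88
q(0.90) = 6.43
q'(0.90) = 5.46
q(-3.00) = -97.00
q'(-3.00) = 78.00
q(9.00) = 1271.00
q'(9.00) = 438.00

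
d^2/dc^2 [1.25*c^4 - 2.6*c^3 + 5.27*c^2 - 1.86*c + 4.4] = 15.0*c^2 - 15.6*c + 10.54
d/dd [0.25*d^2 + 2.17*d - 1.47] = 0.5*d + 2.17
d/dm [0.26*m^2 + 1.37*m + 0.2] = 0.52*m + 1.37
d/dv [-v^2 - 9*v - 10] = -2*v - 9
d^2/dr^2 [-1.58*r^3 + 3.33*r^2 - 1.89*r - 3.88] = 6.66 - 9.48*r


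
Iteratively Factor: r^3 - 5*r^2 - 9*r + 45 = (r + 3)*(r^2 - 8*r + 15) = (r - 3)*(r + 3)*(r - 5)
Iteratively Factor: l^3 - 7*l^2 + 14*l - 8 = (l - 1)*(l^2 - 6*l + 8) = (l - 4)*(l - 1)*(l - 2)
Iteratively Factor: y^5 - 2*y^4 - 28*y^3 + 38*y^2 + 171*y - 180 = (y - 5)*(y^4 + 3*y^3 - 13*y^2 - 27*y + 36) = (y - 5)*(y - 1)*(y^3 + 4*y^2 - 9*y - 36) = (y - 5)*(y - 1)*(y + 4)*(y^2 - 9) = (y - 5)*(y - 1)*(y + 3)*(y + 4)*(y - 3)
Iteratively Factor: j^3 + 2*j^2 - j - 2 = (j - 1)*(j^2 + 3*j + 2) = (j - 1)*(j + 1)*(j + 2)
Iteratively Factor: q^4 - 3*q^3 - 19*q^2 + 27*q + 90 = (q + 2)*(q^3 - 5*q^2 - 9*q + 45) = (q + 2)*(q + 3)*(q^2 - 8*q + 15) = (q - 5)*(q + 2)*(q + 3)*(q - 3)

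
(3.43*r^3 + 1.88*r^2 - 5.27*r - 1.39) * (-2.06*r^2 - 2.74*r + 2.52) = -7.0658*r^5 - 13.271*r^4 + 14.3486*r^3 + 22.0408*r^2 - 9.4718*r - 3.5028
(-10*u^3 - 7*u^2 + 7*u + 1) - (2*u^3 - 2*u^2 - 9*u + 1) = -12*u^3 - 5*u^2 + 16*u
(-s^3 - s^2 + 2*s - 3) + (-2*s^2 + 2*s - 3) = -s^3 - 3*s^2 + 4*s - 6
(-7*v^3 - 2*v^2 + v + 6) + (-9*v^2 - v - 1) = -7*v^3 - 11*v^2 + 5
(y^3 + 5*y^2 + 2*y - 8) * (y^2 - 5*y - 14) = y^5 - 37*y^3 - 88*y^2 + 12*y + 112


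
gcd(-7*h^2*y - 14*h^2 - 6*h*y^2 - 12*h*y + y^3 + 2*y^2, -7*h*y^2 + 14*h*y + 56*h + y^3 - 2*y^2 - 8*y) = -7*h*y - 14*h + y^2 + 2*y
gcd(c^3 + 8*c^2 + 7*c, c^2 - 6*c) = c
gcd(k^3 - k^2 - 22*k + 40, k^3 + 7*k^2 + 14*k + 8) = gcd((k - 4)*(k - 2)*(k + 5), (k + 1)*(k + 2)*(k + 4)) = 1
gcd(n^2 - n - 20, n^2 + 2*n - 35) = n - 5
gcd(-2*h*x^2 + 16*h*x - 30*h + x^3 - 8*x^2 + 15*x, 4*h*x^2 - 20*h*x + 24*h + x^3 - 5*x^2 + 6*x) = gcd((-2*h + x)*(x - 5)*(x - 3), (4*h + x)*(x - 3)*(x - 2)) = x - 3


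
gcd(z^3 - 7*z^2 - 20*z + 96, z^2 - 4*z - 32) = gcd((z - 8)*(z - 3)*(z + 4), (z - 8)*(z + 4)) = z^2 - 4*z - 32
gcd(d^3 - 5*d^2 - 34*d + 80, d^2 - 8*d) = d - 8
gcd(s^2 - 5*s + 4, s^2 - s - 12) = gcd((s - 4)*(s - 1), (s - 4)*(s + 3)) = s - 4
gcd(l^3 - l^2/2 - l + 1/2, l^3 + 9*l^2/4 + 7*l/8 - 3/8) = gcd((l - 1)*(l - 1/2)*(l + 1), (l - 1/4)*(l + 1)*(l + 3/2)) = l + 1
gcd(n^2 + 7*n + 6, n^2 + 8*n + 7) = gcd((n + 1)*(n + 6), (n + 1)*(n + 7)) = n + 1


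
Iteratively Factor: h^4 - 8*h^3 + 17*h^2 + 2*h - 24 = (h + 1)*(h^3 - 9*h^2 + 26*h - 24) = (h - 4)*(h + 1)*(h^2 - 5*h + 6) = (h - 4)*(h - 3)*(h + 1)*(h - 2)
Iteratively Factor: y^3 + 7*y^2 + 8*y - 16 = (y + 4)*(y^2 + 3*y - 4) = (y + 4)^2*(y - 1)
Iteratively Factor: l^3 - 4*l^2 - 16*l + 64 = (l - 4)*(l^2 - 16) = (l - 4)*(l + 4)*(l - 4)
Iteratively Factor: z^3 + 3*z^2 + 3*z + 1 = (z + 1)*(z^2 + 2*z + 1) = (z + 1)^2*(z + 1)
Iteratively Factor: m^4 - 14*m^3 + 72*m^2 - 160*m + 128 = (m - 4)*(m^3 - 10*m^2 + 32*m - 32) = (m - 4)^2*(m^2 - 6*m + 8) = (m - 4)^2*(m - 2)*(m - 4)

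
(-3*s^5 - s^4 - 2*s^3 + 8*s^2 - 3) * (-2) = 6*s^5 + 2*s^4 + 4*s^3 - 16*s^2 + 6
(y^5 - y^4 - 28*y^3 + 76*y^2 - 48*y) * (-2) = -2*y^5 + 2*y^4 + 56*y^3 - 152*y^2 + 96*y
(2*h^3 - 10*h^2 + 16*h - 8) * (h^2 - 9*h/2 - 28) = 2*h^5 - 19*h^4 + 5*h^3 + 200*h^2 - 412*h + 224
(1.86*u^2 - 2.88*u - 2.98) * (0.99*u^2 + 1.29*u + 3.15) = 1.8414*u^4 - 0.4518*u^3 - 0.8064*u^2 - 12.9162*u - 9.387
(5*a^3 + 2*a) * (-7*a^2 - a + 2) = -35*a^5 - 5*a^4 - 4*a^3 - 2*a^2 + 4*a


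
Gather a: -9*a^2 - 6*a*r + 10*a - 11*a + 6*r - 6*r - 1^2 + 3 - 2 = -9*a^2 + a*(-6*r - 1)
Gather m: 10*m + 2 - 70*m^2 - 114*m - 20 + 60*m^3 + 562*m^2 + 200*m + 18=60*m^3 + 492*m^2 + 96*m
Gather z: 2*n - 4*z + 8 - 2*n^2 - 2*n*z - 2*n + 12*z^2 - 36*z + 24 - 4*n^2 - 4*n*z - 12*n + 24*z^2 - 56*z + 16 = -6*n^2 - 12*n + 36*z^2 + z*(-6*n - 96) + 48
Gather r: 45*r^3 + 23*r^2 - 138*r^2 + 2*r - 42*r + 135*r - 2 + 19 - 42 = 45*r^3 - 115*r^2 + 95*r - 25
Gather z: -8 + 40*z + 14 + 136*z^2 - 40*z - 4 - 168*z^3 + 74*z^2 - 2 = -168*z^3 + 210*z^2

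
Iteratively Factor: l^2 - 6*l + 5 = (l - 1)*(l - 5)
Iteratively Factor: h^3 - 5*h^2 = (h - 5)*(h^2) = h*(h - 5)*(h)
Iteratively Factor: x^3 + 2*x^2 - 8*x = (x)*(x^2 + 2*x - 8) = x*(x - 2)*(x + 4)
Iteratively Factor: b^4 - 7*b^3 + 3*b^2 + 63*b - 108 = (b - 3)*(b^3 - 4*b^2 - 9*b + 36) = (b - 3)*(b + 3)*(b^2 - 7*b + 12) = (b - 4)*(b - 3)*(b + 3)*(b - 3)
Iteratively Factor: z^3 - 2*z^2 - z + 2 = (z + 1)*(z^2 - 3*z + 2) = (z - 1)*(z + 1)*(z - 2)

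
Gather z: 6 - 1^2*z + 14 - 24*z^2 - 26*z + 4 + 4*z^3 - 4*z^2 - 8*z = 4*z^3 - 28*z^2 - 35*z + 24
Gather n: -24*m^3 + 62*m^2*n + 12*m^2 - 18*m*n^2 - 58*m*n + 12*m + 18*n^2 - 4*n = -24*m^3 + 12*m^2 + 12*m + n^2*(18 - 18*m) + n*(62*m^2 - 58*m - 4)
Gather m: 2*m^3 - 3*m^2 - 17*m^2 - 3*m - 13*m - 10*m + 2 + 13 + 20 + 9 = 2*m^3 - 20*m^2 - 26*m + 44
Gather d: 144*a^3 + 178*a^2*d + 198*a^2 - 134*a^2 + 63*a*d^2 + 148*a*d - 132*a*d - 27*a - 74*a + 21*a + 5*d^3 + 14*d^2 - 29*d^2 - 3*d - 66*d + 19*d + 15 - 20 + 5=144*a^3 + 64*a^2 - 80*a + 5*d^3 + d^2*(63*a - 15) + d*(178*a^2 + 16*a - 50)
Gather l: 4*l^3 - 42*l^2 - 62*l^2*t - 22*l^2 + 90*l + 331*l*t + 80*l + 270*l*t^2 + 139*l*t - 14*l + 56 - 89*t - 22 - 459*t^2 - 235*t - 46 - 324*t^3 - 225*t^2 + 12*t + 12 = 4*l^3 + l^2*(-62*t - 64) + l*(270*t^2 + 470*t + 156) - 324*t^3 - 684*t^2 - 312*t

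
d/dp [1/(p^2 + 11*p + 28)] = (-2*p - 11)/(p^2 + 11*p + 28)^2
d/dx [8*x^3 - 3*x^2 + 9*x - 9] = 24*x^2 - 6*x + 9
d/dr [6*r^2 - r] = 12*r - 1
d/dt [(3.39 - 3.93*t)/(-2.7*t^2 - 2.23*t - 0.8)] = (-10.611*t^2 + 18.306*t + 10.7037)/(7.29*t^4 + 12.042*t^3 + 9.2929*t^2 + 3.568*t + 0.64)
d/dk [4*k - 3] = 4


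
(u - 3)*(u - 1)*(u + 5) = u^3 + u^2 - 17*u + 15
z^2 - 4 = (z - 2)*(z + 2)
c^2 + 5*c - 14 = (c - 2)*(c + 7)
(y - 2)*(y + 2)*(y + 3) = y^3 + 3*y^2 - 4*y - 12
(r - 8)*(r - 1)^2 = r^3 - 10*r^2 + 17*r - 8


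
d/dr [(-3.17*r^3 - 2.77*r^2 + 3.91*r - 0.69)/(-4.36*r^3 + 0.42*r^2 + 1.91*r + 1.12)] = (-7.105427357601e-15*r^5 - 13.4086*r^4 + 21.9858*r^3 - 26.6093*r^2 - 5.6252*r + 5.6971)/(19.0096*r^6 - 3.6624*r^5 - 16.4788*r^4 - 8.162*r^3 + 4.5889*r^2 + 4.2784*r + 1.2544)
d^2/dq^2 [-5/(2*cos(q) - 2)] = 5*(cos(q) + 2)/(2*(cos(q) - 1)^2)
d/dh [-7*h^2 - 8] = -14*h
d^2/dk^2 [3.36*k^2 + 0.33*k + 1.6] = 6.72000000000000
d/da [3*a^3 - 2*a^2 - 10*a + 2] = 9*a^2 - 4*a - 10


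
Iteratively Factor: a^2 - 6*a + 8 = (a - 4)*(a - 2)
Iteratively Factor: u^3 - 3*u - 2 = (u + 1)*(u^2 - u - 2) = (u - 2)*(u + 1)*(u + 1)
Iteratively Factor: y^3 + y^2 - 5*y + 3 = (y - 1)*(y^2 + 2*y - 3) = (y - 1)*(y + 3)*(y - 1)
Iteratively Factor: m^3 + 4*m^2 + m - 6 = (m + 3)*(m^2 + m - 2) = (m - 1)*(m + 3)*(m + 2)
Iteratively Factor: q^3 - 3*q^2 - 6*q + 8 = (q + 2)*(q^2 - 5*q + 4) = (q - 1)*(q + 2)*(q - 4)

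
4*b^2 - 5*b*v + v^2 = (-4*b + v)*(-b + v)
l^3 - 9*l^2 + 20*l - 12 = (l - 6)*(l - 2)*(l - 1)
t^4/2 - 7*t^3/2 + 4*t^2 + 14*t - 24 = (t/2 + 1)*(t - 4)*(t - 3)*(t - 2)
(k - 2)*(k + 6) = k^2 + 4*k - 12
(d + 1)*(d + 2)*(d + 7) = d^3 + 10*d^2 + 23*d + 14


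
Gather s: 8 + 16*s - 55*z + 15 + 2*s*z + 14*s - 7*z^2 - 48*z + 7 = s*(2*z + 30) - 7*z^2 - 103*z + 30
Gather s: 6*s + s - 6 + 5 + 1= 7*s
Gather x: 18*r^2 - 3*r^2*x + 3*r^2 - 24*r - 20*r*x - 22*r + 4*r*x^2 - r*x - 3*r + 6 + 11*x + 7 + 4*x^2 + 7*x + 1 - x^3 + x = 21*r^2 - 49*r - x^3 + x^2*(4*r + 4) + x*(-3*r^2 - 21*r + 19) + 14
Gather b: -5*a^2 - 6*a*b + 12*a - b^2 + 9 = -5*a^2 - 6*a*b + 12*a - b^2 + 9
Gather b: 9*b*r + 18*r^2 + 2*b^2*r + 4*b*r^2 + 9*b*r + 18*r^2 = 2*b^2*r + b*(4*r^2 + 18*r) + 36*r^2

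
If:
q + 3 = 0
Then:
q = -3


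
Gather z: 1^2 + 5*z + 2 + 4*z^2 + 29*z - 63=4*z^2 + 34*z - 60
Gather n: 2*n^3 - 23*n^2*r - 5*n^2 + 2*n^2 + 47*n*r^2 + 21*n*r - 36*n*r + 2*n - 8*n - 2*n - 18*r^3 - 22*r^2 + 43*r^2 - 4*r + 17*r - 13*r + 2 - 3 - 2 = 2*n^3 + n^2*(-23*r - 3) + n*(47*r^2 - 15*r - 8) - 18*r^3 + 21*r^2 - 3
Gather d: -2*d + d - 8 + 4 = -d - 4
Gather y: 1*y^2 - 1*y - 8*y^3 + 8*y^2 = -8*y^3 + 9*y^2 - y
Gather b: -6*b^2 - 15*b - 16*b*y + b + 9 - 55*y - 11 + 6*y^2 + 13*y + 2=-6*b^2 + b*(-16*y - 14) + 6*y^2 - 42*y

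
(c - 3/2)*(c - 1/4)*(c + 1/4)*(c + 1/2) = c^4 - c^3 - 13*c^2/16 + c/16 + 3/64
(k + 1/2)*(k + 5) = k^2 + 11*k/2 + 5/2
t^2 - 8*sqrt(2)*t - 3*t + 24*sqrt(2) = (t - 3)*(t - 8*sqrt(2))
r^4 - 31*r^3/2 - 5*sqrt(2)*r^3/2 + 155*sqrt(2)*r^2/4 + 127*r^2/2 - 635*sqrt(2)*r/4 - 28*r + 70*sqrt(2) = (r - 8)*(r - 7)*(r - 1/2)*(r - 5*sqrt(2)/2)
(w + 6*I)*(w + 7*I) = w^2 + 13*I*w - 42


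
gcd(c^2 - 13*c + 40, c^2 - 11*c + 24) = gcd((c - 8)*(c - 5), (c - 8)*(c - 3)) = c - 8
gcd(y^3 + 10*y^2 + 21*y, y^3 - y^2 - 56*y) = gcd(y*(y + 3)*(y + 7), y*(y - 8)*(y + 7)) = y^2 + 7*y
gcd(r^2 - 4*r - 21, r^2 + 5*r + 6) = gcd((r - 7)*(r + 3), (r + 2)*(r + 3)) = r + 3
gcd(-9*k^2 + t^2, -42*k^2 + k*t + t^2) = 1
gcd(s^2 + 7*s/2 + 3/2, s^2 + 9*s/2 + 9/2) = s + 3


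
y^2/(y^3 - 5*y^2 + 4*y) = y/(y^2 - 5*y + 4)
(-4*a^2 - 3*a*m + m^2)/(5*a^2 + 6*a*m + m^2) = (-4*a + m)/(5*a + m)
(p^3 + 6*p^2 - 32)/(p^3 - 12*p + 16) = (p + 4)/(p - 2)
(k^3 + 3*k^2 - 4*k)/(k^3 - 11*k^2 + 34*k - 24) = k*(k + 4)/(k^2 - 10*k + 24)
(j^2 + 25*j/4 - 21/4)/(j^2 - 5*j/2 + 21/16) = 4*(j + 7)/(4*j - 7)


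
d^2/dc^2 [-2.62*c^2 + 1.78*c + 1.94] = -5.24000000000000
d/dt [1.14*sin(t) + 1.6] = 1.14*cos(t)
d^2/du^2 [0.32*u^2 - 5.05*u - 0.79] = 0.640000000000000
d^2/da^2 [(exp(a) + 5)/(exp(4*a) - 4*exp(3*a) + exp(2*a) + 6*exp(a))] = (9*exp(7*a) + 36*exp(6*a) - 394*exp(5*a) + 714*exp(4*a) - 153*exp(3*a) - 226*exp(2*a) + 90*exp(a) + 180)*exp(-a)/(exp(9*a) - 12*exp(8*a) + 51*exp(7*a) - 70*exp(6*a) - 93*exp(5*a) + 312*exp(4*a) - 35*exp(3*a) - 414*exp(2*a) + 108*exp(a) + 216)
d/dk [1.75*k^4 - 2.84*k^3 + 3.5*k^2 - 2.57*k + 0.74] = 7.0*k^3 - 8.52*k^2 + 7.0*k - 2.57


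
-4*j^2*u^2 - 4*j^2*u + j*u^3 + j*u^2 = u*(-4*j + u)*(j*u + j)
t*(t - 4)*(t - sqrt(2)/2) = t^3 - 4*t^2 - sqrt(2)*t^2/2 + 2*sqrt(2)*t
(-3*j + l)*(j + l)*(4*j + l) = -12*j^3 - 11*j^2*l + 2*j*l^2 + l^3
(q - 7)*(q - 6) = q^2 - 13*q + 42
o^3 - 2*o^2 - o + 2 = (o - 2)*(o - 1)*(o + 1)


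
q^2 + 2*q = q*(q + 2)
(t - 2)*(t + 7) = t^2 + 5*t - 14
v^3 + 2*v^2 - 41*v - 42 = (v - 6)*(v + 1)*(v + 7)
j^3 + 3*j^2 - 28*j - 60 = (j - 5)*(j + 2)*(j + 6)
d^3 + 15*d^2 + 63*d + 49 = (d + 1)*(d + 7)^2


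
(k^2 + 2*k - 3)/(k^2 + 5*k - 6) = (k + 3)/(k + 6)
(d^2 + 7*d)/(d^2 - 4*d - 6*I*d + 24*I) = d*(d + 7)/(d^2 - 4*d - 6*I*d + 24*I)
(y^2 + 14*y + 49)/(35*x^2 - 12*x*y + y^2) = (y^2 + 14*y + 49)/(35*x^2 - 12*x*y + y^2)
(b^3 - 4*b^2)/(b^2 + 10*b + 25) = b^2*(b - 4)/(b^2 + 10*b + 25)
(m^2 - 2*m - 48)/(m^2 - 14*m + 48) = (m + 6)/(m - 6)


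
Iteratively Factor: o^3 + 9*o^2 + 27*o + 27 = (o + 3)*(o^2 + 6*o + 9) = (o + 3)^2*(o + 3)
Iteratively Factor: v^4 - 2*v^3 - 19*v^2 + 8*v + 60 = (v + 3)*(v^3 - 5*v^2 - 4*v + 20) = (v - 5)*(v + 3)*(v^2 - 4) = (v - 5)*(v + 2)*(v + 3)*(v - 2)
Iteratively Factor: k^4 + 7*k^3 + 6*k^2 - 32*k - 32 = (k + 4)*(k^3 + 3*k^2 - 6*k - 8) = (k + 1)*(k + 4)*(k^2 + 2*k - 8) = (k - 2)*(k + 1)*(k + 4)*(k + 4)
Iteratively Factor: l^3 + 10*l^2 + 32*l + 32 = (l + 2)*(l^2 + 8*l + 16) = (l + 2)*(l + 4)*(l + 4)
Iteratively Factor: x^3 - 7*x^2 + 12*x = (x)*(x^2 - 7*x + 12) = x*(x - 4)*(x - 3)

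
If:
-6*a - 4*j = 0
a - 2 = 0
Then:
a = 2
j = -3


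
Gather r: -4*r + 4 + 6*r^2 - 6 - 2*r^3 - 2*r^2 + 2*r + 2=-2*r^3 + 4*r^2 - 2*r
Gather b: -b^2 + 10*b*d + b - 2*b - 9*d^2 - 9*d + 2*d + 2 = -b^2 + b*(10*d - 1) - 9*d^2 - 7*d + 2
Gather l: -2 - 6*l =-6*l - 2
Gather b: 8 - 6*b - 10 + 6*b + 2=0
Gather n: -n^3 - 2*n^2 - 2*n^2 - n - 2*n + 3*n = -n^3 - 4*n^2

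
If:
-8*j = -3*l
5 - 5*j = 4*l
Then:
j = 15/47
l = 40/47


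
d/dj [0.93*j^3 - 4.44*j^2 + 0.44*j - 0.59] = 2.79*j^2 - 8.88*j + 0.44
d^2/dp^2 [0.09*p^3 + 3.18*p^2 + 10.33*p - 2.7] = 0.54*p + 6.36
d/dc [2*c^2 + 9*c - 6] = 4*c + 9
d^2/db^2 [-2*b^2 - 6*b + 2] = -4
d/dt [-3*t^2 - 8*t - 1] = -6*t - 8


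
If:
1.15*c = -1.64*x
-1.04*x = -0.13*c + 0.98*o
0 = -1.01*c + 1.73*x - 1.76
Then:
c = -0.79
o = -0.69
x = 0.56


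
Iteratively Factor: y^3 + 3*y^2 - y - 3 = (y + 3)*(y^2 - 1) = (y + 1)*(y + 3)*(y - 1)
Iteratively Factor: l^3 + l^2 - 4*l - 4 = (l + 1)*(l^2 - 4) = (l - 2)*(l + 1)*(l + 2)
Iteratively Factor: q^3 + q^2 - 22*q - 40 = (q + 2)*(q^2 - q - 20) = (q + 2)*(q + 4)*(q - 5)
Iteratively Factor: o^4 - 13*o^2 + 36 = (o + 3)*(o^3 - 3*o^2 - 4*o + 12) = (o - 2)*(o + 3)*(o^2 - o - 6) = (o - 3)*(o - 2)*(o + 3)*(o + 2)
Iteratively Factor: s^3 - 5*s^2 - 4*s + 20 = (s - 2)*(s^2 - 3*s - 10) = (s - 5)*(s - 2)*(s + 2)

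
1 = 1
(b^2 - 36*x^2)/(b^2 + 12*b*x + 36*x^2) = (b - 6*x)/(b + 6*x)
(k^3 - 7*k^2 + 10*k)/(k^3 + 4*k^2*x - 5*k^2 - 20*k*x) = (k - 2)/(k + 4*x)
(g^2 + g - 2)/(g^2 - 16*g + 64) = (g^2 + g - 2)/(g^2 - 16*g + 64)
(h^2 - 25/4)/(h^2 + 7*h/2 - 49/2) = (4*h^2 - 25)/(2*(2*h^2 + 7*h - 49))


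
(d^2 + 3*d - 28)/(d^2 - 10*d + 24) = (d + 7)/(d - 6)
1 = 1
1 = 1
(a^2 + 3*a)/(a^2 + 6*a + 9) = a/(a + 3)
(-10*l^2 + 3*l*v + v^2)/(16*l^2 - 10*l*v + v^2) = (5*l + v)/(-8*l + v)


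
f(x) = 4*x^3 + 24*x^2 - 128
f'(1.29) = 81.89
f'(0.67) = 37.55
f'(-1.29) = -41.95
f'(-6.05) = 148.83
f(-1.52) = -86.60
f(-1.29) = -96.65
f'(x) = 12*x^2 + 48*x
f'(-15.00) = 1980.00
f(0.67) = -116.02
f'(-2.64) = -43.08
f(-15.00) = -8228.00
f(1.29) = -79.47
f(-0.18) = -127.25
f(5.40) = 1201.70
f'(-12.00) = 1152.00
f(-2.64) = -34.33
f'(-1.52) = -45.24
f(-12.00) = -3584.00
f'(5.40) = 609.12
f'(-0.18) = -8.25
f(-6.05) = -135.32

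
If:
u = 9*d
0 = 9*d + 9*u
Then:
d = 0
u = 0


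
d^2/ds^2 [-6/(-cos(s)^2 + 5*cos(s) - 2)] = 6*(4*sin(s)^4 - 19*sin(s)^2 + 115*cos(s)/4 - 15*cos(3*s)/4 - 31)/(sin(s)^2 + 5*cos(s) - 3)^3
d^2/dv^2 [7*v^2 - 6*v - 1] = 14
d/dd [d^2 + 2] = 2*d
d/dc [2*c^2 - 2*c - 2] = 4*c - 2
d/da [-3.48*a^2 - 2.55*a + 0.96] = -6.96*a - 2.55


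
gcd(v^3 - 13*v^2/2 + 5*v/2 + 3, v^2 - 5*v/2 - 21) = v - 6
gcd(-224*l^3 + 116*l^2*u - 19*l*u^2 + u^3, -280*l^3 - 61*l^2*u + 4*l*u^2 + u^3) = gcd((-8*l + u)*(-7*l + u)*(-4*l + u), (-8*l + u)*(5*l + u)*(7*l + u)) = -8*l + u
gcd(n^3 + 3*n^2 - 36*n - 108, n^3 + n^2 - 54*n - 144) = n^2 + 9*n + 18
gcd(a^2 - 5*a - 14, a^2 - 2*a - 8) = a + 2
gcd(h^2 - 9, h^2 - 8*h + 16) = 1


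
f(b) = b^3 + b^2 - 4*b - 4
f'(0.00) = -4.00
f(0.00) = -4.00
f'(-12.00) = 404.00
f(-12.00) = -1540.00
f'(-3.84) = 32.56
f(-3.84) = -30.52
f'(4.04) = 53.04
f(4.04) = 62.10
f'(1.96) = 11.44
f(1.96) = -0.47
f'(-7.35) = 143.37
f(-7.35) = -317.64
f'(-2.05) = 4.51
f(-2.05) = -0.21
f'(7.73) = 190.72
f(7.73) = 486.72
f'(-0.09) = -4.16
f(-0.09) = -3.63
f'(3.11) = 31.24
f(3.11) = 23.31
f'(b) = 3*b^2 + 2*b - 4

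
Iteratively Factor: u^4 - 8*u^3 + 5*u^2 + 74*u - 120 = (u - 2)*(u^3 - 6*u^2 - 7*u + 60) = (u - 2)*(u + 3)*(u^2 - 9*u + 20) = (u - 5)*(u - 2)*(u + 3)*(u - 4)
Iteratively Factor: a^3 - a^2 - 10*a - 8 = (a + 1)*(a^2 - 2*a - 8) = (a - 4)*(a + 1)*(a + 2)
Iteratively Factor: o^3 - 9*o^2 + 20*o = (o - 5)*(o^2 - 4*o) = (o - 5)*(o - 4)*(o)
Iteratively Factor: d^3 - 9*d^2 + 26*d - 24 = (d - 2)*(d^2 - 7*d + 12) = (d - 4)*(d - 2)*(d - 3)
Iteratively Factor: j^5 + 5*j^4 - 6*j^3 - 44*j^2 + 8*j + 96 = (j + 4)*(j^4 + j^3 - 10*j^2 - 4*j + 24) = (j + 3)*(j + 4)*(j^3 - 2*j^2 - 4*j + 8) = (j - 2)*(j + 3)*(j + 4)*(j^2 - 4) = (j - 2)^2*(j + 3)*(j + 4)*(j + 2)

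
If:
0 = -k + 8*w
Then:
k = 8*w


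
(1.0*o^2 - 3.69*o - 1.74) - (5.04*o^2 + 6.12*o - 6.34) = -4.04*o^2 - 9.81*o + 4.6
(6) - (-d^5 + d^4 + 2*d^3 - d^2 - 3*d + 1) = d^5 - d^4 - 2*d^3 + d^2 + 3*d + 5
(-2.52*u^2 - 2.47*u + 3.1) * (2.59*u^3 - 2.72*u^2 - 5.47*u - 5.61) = -6.5268*u^5 + 0.457100000000001*u^4 + 28.5318*u^3 + 19.2161*u^2 - 3.1003*u - 17.391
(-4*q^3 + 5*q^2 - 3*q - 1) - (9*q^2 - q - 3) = -4*q^3 - 4*q^2 - 2*q + 2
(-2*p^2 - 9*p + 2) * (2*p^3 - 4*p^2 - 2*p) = -4*p^5 - 10*p^4 + 44*p^3 + 10*p^2 - 4*p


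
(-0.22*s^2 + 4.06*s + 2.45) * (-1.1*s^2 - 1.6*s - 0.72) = 0.242*s^4 - 4.114*s^3 - 9.0326*s^2 - 6.8432*s - 1.764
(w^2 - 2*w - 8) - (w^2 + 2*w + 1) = -4*w - 9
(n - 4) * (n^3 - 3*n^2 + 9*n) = n^4 - 7*n^3 + 21*n^2 - 36*n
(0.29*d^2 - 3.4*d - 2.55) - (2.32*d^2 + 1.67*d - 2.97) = -2.03*d^2 - 5.07*d + 0.42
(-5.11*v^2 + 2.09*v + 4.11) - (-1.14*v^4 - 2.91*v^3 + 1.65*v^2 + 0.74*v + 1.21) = 1.14*v^4 + 2.91*v^3 - 6.76*v^2 + 1.35*v + 2.9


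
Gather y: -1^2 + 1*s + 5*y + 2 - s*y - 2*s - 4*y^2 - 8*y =-s - 4*y^2 + y*(-s - 3) + 1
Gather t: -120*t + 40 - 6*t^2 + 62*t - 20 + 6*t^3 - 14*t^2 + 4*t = 6*t^3 - 20*t^2 - 54*t + 20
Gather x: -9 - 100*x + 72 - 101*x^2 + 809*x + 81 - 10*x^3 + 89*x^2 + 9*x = -10*x^3 - 12*x^2 + 718*x + 144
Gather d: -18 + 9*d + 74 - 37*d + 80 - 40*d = 136 - 68*d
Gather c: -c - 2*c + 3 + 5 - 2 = 6 - 3*c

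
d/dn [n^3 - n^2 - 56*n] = 3*n^2 - 2*n - 56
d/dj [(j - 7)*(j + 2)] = 2*j - 5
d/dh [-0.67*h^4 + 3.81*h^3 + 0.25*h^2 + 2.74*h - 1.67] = -2.68*h^3 + 11.43*h^2 + 0.5*h + 2.74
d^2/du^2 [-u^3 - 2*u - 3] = -6*u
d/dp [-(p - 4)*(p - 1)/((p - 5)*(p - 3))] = (3*p^2 - 22*p + 43)/(p^4 - 16*p^3 + 94*p^2 - 240*p + 225)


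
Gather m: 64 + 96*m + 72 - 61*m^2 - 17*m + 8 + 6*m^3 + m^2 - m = 6*m^3 - 60*m^2 + 78*m + 144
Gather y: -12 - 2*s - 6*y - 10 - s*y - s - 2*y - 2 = -3*s + y*(-s - 8) - 24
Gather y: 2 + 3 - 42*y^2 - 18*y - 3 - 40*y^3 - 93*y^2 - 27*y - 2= -40*y^3 - 135*y^2 - 45*y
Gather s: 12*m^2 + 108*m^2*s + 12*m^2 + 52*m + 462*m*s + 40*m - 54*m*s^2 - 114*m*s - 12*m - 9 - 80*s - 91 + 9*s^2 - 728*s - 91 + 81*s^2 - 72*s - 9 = 24*m^2 + 80*m + s^2*(90 - 54*m) + s*(108*m^2 + 348*m - 880) - 200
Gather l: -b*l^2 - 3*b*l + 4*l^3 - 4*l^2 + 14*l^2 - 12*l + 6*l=4*l^3 + l^2*(10 - b) + l*(-3*b - 6)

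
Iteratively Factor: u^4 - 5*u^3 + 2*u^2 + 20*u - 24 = (u - 2)*(u^3 - 3*u^2 - 4*u + 12) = (u - 3)*(u - 2)*(u^2 - 4) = (u - 3)*(u - 2)*(u + 2)*(u - 2)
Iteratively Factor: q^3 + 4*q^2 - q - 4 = (q + 4)*(q^2 - 1) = (q - 1)*(q + 4)*(q + 1)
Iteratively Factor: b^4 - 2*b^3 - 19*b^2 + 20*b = (b - 1)*(b^3 - b^2 - 20*b) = (b - 1)*(b + 4)*(b^2 - 5*b) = (b - 5)*(b - 1)*(b + 4)*(b)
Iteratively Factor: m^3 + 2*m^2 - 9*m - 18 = (m - 3)*(m^2 + 5*m + 6) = (m - 3)*(m + 2)*(m + 3)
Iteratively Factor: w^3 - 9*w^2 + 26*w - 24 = (w - 2)*(w^2 - 7*w + 12) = (w - 4)*(w - 2)*(w - 3)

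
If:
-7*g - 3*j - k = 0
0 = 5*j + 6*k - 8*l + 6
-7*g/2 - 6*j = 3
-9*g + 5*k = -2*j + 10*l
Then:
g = 438/317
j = -414/317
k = -1824/317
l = -1389/317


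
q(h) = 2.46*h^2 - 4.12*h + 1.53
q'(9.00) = 40.16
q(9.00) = 163.71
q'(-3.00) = -18.88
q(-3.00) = 36.03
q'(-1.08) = -9.43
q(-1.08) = 8.85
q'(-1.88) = -13.37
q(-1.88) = 17.97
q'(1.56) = 3.56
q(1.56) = 1.09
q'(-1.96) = -13.76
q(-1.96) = 19.06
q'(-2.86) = -18.19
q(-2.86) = 33.44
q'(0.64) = -0.97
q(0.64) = -0.10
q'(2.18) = 6.61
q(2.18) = 4.24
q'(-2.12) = -14.55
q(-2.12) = 21.32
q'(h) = 4.92*h - 4.12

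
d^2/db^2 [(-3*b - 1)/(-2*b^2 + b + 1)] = 2*((1 - 18*b)*(-2*b^2 + b + 1) - (3*b + 1)*(4*b - 1)^2)/(-2*b^2 + b + 1)^3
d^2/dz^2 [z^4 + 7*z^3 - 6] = 6*z*(2*z + 7)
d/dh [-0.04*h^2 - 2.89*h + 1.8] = -0.08*h - 2.89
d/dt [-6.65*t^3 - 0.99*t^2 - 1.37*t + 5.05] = -19.95*t^2 - 1.98*t - 1.37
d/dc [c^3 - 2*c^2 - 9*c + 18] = 3*c^2 - 4*c - 9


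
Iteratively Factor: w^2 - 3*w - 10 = (w + 2)*(w - 5)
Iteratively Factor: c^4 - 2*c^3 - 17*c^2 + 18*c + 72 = (c - 3)*(c^3 + c^2 - 14*c - 24) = (c - 4)*(c - 3)*(c^2 + 5*c + 6) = (c - 4)*(c - 3)*(c + 3)*(c + 2)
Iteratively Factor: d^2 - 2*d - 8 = (d - 4)*(d + 2)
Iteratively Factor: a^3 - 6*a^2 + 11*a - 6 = (a - 2)*(a^2 - 4*a + 3) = (a - 2)*(a - 1)*(a - 3)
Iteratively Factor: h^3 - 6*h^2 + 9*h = (h)*(h^2 - 6*h + 9) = h*(h - 3)*(h - 3)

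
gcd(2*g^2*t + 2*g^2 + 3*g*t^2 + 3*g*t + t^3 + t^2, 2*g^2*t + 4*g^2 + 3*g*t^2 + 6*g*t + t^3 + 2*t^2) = 2*g^2 + 3*g*t + t^2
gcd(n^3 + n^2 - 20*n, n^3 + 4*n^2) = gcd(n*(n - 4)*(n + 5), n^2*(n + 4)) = n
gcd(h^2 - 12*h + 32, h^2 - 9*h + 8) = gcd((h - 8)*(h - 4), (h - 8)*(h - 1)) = h - 8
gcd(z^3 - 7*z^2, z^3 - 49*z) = z^2 - 7*z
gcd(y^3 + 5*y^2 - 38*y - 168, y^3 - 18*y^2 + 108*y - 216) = y - 6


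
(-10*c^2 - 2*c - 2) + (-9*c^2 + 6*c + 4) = -19*c^2 + 4*c + 2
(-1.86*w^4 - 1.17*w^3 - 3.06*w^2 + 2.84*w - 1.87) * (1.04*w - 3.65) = -1.9344*w^5 + 5.5722*w^4 + 1.0881*w^3 + 14.1226*w^2 - 12.3108*w + 6.8255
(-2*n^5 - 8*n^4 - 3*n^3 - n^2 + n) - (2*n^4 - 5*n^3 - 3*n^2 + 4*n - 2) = -2*n^5 - 10*n^4 + 2*n^3 + 2*n^2 - 3*n + 2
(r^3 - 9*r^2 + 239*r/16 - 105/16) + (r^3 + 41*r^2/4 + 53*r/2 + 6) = 2*r^3 + 5*r^2/4 + 663*r/16 - 9/16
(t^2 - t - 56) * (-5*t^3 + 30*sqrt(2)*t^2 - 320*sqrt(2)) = -5*t^5 + 5*t^4 + 30*sqrt(2)*t^4 - 30*sqrt(2)*t^3 + 280*t^3 - 2000*sqrt(2)*t^2 + 320*sqrt(2)*t + 17920*sqrt(2)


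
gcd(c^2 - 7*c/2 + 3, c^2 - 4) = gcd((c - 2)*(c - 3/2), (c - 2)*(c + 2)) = c - 2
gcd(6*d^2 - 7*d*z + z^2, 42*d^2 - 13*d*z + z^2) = -6*d + z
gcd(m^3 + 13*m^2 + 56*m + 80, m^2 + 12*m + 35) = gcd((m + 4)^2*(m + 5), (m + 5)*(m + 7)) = m + 5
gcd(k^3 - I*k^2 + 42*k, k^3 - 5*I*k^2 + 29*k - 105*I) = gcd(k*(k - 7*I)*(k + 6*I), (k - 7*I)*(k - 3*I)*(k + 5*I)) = k - 7*I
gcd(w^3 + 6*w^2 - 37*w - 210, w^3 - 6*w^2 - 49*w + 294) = w^2 + w - 42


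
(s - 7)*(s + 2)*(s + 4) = s^3 - s^2 - 34*s - 56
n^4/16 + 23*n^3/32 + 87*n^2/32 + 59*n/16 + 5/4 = (n/4 + 1/2)*(n/4 + 1)*(n + 1/2)*(n + 5)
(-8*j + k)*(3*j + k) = -24*j^2 - 5*j*k + k^2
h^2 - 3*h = h*(h - 3)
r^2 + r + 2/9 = (r + 1/3)*(r + 2/3)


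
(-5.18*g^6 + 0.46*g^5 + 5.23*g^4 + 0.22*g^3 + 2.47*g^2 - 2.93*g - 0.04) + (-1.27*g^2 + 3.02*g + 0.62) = -5.18*g^6 + 0.46*g^5 + 5.23*g^4 + 0.22*g^3 + 1.2*g^2 + 0.0899999999999999*g + 0.58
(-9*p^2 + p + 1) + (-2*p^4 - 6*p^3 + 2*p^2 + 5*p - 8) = -2*p^4 - 6*p^3 - 7*p^2 + 6*p - 7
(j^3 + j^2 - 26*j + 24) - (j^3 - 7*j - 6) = j^2 - 19*j + 30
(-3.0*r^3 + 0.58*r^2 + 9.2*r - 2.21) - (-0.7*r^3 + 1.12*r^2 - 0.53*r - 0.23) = -2.3*r^3 - 0.54*r^2 + 9.73*r - 1.98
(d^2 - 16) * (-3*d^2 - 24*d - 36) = -3*d^4 - 24*d^3 + 12*d^2 + 384*d + 576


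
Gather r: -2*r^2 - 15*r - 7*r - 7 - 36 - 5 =-2*r^2 - 22*r - 48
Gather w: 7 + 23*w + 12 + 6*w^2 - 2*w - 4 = 6*w^2 + 21*w + 15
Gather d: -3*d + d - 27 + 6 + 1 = -2*d - 20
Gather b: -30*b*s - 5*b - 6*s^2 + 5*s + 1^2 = b*(-30*s - 5) - 6*s^2 + 5*s + 1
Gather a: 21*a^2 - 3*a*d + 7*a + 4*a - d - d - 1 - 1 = 21*a^2 + a*(11 - 3*d) - 2*d - 2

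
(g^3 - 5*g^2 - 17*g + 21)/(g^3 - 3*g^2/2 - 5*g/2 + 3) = 2*(g^2 - 4*g - 21)/(2*g^2 - g - 6)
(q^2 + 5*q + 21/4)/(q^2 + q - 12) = (q^2 + 5*q + 21/4)/(q^2 + q - 12)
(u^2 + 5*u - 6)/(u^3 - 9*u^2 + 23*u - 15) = (u + 6)/(u^2 - 8*u + 15)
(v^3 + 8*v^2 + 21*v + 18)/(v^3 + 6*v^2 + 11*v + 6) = (v + 3)/(v + 1)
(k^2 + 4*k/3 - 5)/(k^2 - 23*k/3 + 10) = (k + 3)/(k - 6)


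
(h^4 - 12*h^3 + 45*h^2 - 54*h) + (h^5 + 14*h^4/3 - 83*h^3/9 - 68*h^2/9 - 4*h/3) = h^5 + 17*h^4/3 - 191*h^3/9 + 337*h^2/9 - 166*h/3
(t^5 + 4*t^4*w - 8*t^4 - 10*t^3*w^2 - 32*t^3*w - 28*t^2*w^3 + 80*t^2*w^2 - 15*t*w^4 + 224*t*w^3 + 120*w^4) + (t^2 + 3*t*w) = t^5 + 4*t^4*w - 8*t^4 - 10*t^3*w^2 - 32*t^3*w - 28*t^2*w^3 + 80*t^2*w^2 + t^2 - 15*t*w^4 + 224*t*w^3 + 3*t*w + 120*w^4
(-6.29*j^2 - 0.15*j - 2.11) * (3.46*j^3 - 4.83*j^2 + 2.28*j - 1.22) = -21.7634*j^5 + 29.8617*j^4 - 20.9173*j^3 + 17.5231*j^2 - 4.6278*j + 2.5742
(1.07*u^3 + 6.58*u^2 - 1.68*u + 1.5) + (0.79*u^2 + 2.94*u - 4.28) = 1.07*u^3 + 7.37*u^2 + 1.26*u - 2.78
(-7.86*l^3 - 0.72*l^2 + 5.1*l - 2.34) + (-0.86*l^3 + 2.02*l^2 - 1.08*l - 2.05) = -8.72*l^3 + 1.3*l^2 + 4.02*l - 4.39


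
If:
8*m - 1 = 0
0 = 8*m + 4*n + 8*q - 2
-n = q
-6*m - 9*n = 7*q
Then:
No Solution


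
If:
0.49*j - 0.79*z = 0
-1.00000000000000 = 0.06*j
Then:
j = -16.67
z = -10.34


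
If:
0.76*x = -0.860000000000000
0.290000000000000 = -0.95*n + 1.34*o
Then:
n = 1.41052631578947*o - 0.305263157894737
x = -1.13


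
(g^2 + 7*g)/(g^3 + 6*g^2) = (g + 7)/(g*(g + 6))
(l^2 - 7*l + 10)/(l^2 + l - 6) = (l - 5)/(l + 3)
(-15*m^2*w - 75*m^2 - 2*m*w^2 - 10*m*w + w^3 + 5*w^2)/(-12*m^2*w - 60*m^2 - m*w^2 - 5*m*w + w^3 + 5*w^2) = (-5*m + w)/(-4*m + w)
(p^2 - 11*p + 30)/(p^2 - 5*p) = (p - 6)/p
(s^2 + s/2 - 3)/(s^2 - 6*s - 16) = (s - 3/2)/(s - 8)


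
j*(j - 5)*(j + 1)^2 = j^4 - 3*j^3 - 9*j^2 - 5*j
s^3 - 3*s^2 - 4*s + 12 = (s - 3)*(s - 2)*(s + 2)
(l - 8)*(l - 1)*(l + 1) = l^3 - 8*l^2 - l + 8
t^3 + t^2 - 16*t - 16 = (t - 4)*(t + 1)*(t + 4)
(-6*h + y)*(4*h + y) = -24*h^2 - 2*h*y + y^2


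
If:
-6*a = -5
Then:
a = 5/6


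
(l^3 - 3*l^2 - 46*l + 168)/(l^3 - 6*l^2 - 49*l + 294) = (l - 4)/(l - 7)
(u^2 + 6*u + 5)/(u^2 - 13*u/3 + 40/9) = 9*(u^2 + 6*u + 5)/(9*u^2 - 39*u + 40)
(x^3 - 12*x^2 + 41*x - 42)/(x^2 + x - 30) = (x^3 - 12*x^2 + 41*x - 42)/(x^2 + x - 30)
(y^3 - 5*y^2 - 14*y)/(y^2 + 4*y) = (y^2 - 5*y - 14)/(y + 4)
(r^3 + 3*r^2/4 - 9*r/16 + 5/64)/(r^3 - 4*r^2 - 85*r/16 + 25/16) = (r - 1/4)/(r - 5)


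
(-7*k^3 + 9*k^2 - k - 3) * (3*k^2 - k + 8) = -21*k^5 + 34*k^4 - 68*k^3 + 64*k^2 - 5*k - 24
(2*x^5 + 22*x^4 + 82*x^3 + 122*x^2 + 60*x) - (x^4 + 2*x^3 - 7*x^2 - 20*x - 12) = 2*x^5 + 21*x^4 + 80*x^3 + 129*x^2 + 80*x + 12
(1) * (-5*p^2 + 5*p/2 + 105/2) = -5*p^2 + 5*p/2 + 105/2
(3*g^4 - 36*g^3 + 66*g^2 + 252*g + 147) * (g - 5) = 3*g^5 - 51*g^4 + 246*g^3 - 78*g^2 - 1113*g - 735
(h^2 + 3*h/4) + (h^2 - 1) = 2*h^2 + 3*h/4 - 1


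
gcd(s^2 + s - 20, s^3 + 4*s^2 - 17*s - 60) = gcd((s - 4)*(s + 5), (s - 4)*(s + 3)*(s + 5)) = s^2 + s - 20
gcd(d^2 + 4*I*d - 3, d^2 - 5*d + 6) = 1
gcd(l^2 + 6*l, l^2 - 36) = l + 6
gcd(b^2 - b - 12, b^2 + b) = 1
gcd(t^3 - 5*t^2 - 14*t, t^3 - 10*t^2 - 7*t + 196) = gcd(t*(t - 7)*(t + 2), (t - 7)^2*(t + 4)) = t - 7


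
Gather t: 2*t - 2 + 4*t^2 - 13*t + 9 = 4*t^2 - 11*t + 7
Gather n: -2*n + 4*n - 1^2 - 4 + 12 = 2*n + 7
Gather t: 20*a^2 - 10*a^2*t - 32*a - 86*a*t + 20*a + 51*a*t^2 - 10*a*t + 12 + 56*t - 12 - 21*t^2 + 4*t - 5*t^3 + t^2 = 20*a^2 - 12*a - 5*t^3 + t^2*(51*a - 20) + t*(-10*a^2 - 96*a + 60)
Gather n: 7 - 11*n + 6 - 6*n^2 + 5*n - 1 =-6*n^2 - 6*n + 12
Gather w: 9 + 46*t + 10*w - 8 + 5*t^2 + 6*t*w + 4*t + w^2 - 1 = 5*t^2 + 50*t + w^2 + w*(6*t + 10)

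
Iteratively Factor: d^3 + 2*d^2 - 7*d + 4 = (d - 1)*(d^2 + 3*d - 4) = (d - 1)^2*(d + 4)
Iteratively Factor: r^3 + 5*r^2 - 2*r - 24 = (r + 4)*(r^2 + r - 6) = (r + 3)*(r + 4)*(r - 2)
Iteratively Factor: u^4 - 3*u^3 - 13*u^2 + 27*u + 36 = (u + 1)*(u^3 - 4*u^2 - 9*u + 36) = (u - 4)*(u + 1)*(u^2 - 9) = (u - 4)*(u - 3)*(u + 1)*(u + 3)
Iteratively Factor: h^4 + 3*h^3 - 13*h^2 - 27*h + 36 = (h + 3)*(h^3 - 13*h + 12) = (h + 3)*(h + 4)*(h^2 - 4*h + 3) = (h - 1)*(h + 3)*(h + 4)*(h - 3)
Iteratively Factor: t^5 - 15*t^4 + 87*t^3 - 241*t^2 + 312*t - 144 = (t - 4)*(t^4 - 11*t^3 + 43*t^2 - 69*t + 36) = (t - 4)*(t - 3)*(t^3 - 8*t^2 + 19*t - 12) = (t - 4)*(t - 3)*(t - 1)*(t^2 - 7*t + 12) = (t - 4)*(t - 3)^2*(t - 1)*(t - 4)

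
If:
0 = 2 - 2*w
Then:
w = 1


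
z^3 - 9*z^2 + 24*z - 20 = (z - 5)*(z - 2)^2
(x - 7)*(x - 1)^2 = x^3 - 9*x^2 + 15*x - 7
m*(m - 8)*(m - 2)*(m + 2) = m^4 - 8*m^3 - 4*m^2 + 32*m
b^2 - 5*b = b*(b - 5)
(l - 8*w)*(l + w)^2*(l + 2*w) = l^4 - 4*l^3*w - 27*l^2*w^2 - 38*l*w^3 - 16*w^4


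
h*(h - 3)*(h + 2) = h^3 - h^2 - 6*h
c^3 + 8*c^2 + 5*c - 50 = (c - 2)*(c + 5)^2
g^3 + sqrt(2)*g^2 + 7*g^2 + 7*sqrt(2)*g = g*(g + 7)*(g + sqrt(2))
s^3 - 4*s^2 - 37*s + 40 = (s - 8)*(s - 1)*(s + 5)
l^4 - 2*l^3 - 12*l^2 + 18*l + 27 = (l - 3)^2*(l + 1)*(l + 3)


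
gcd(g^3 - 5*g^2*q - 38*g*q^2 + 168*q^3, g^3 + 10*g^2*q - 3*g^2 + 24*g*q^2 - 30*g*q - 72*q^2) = g + 6*q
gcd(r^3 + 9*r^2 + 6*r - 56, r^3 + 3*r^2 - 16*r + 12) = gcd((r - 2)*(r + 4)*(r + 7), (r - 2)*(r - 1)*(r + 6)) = r - 2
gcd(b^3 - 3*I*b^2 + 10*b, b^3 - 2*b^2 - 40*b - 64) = 1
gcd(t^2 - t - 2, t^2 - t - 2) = t^2 - t - 2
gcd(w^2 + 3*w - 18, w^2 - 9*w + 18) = w - 3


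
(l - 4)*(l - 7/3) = l^2 - 19*l/3 + 28/3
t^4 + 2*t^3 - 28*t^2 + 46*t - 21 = (t - 3)*(t - 1)^2*(t + 7)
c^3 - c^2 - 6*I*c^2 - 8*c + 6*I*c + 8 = (c - 1)*(c - 4*I)*(c - 2*I)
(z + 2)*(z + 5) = z^2 + 7*z + 10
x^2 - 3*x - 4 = (x - 4)*(x + 1)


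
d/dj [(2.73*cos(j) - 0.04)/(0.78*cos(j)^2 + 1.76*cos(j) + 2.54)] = (2.1294*cos(j)^2 - 0.0624000000000002*cos(j) - 7.0046)*sin(j)/(0.6084*cos(j)^4 + 2.7456*cos(j)^3 + 7.06*cos(j)^2 + 8.9408*cos(j) + 6.4516)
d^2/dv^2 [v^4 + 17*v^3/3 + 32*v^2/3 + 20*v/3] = 12*v^2 + 34*v + 64/3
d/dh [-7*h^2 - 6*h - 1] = -14*h - 6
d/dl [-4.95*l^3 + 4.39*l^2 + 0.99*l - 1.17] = -14.85*l^2 + 8.78*l + 0.99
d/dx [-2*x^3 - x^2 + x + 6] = -6*x^2 - 2*x + 1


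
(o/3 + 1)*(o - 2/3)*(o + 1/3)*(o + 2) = o^4/3 + 14*o^3/9 + 37*o^2/27 - 28*o/27 - 4/9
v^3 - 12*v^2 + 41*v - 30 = (v - 6)*(v - 5)*(v - 1)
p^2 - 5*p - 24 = (p - 8)*(p + 3)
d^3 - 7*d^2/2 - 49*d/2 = d*(d - 7)*(d + 7/2)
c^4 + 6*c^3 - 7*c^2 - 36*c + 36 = (c - 2)*(c - 1)*(c + 3)*(c + 6)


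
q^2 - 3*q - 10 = (q - 5)*(q + 2)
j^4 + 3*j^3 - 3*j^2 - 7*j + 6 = (j - 1)^2*(j + 2)*(j + 3)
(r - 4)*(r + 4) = r^2 - 16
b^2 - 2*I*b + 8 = (b - 4*I)*(b + 2*I)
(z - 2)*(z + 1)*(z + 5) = z^3 + 4*z^2 - 7*z - 10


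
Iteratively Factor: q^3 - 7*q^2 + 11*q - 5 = (q - 5)*(q^2 - 2*q + 1) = (q - 5)*(q - 1)*(q - 1)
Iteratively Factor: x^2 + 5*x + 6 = (x + 2)*(x + 3)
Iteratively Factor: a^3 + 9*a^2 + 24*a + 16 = (a + 4)*(a^2 + 5*a + 4) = (a + 1)*(a + 4)*(a + 4)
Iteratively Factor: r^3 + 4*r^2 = (r + 4)*(r^2) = r*(r + 4)*(r)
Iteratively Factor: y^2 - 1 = (y - 1)*(y + 1)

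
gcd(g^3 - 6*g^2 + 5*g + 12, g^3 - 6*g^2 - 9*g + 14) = 1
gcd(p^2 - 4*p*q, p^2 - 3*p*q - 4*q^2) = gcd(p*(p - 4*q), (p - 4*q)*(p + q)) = p - 4*q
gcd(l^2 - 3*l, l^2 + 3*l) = l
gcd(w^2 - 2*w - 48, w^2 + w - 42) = 1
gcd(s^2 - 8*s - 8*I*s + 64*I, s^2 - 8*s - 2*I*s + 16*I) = s - 8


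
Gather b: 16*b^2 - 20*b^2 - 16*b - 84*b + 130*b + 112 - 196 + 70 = -4*b^2 + 30*b - 14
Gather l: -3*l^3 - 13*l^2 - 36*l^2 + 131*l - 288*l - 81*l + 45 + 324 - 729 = -3*l^3 - 49*l^2 - 238*l - 360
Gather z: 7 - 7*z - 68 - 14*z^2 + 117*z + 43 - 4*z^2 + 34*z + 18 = -18*z^2 + 144*z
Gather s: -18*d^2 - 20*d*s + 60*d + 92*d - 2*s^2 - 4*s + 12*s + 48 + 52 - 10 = -18*d^2 + 152*d - 2*s^2 + s*(8 - 20*d) + 90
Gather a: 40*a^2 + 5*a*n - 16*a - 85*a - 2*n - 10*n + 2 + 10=40*a^2 + a*(5*n - 101) - 12*n + 12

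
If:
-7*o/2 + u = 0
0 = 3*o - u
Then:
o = 0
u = 0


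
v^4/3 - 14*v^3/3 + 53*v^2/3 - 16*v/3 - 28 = (v/3 + 1/3)*(v - 7)*(v - 6)*(v - 2)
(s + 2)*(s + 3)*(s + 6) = s^3 + 11*s^2 + 36*s + 36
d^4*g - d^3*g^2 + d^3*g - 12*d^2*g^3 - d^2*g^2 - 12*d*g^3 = d*(d - 4*g)*(d + 3*g)*(d*g + g)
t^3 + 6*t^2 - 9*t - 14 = (t - 2)*(t + 1)*(t + 7)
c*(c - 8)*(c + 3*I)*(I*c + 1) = I*c^4 - 2*c^3 - 8*I*c^3 + 16*c^2 + 3*I*c^2 - 24*I*c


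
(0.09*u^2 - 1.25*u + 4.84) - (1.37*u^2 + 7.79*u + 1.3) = -1.28*u^2 - 9.04*u + 3.54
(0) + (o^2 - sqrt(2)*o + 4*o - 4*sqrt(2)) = o^2 - sqrt(2)*o + 4*o - 4*sqrt(2)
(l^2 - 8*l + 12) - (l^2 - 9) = 21 - 8*l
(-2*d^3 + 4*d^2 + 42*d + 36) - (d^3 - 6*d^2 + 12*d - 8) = -3*d^3 + 10*d^2 + 30*d + 44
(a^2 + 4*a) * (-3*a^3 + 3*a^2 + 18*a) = -3*a^5 - 9*a^4 + 30*a^3 + 72*a^2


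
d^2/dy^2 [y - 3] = 0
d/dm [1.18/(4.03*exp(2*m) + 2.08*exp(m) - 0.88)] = (-9.5108*exp(m) - 2.4544)*exp(m)/(4.03*exp(2*m) + 2.08*exp(m) - 0.88)^2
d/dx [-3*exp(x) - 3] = -3*exp(x)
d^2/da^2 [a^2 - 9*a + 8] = 2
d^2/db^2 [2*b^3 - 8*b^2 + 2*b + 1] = 12*b - 16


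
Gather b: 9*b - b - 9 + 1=8*b - 8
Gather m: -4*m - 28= -4*m - 28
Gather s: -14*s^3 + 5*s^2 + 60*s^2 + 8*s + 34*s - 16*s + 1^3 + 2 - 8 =-14*s^3 + 65*s^2 + 26*s - 5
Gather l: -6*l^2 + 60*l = -6*l^2 + 60*l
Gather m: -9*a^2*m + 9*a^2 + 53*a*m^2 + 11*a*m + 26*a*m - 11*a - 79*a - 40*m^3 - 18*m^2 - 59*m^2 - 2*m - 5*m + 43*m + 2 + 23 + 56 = 9*a^2 - 90*a - 40*m^3 + m^2*(53*a - 77) + m*(-9*a^2 + 37*a + 36) + 81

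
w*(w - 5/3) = w^2 - 5*w/3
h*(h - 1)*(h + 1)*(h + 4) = h^4 + 4*h^3 - h^2 - 4*h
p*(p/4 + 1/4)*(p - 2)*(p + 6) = p^4/4 + 5*p^3/4 - 2*p^2 - 3*p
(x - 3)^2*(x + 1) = x^3 - 5*x^2 + 3*x + 9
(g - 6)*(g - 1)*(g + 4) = g^3 - 3*g^2 - 22*g + 24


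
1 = 1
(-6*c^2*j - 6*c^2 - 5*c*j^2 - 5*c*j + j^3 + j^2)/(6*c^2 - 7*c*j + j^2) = (-c*j - c - j^2 - j)/(c - j)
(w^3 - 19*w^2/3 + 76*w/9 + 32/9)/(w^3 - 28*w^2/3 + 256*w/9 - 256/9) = (3*w + 1)/(3*w - 8)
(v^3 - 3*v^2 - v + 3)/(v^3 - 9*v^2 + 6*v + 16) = (v^2 - 4*v + 3)/(v^2 - 10*v + 16)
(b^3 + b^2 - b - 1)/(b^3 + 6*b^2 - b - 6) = (b + 1)/(b + 6)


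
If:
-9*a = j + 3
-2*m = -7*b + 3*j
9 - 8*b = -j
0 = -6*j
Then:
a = -1/3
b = 9/8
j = 0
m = 63/16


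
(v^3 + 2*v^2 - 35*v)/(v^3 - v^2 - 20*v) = (v + 7)/(v + 4)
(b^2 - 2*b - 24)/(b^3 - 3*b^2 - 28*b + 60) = (b + 4)/(b^2 + 3*b - 10)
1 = 1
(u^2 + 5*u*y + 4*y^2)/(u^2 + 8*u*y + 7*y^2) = (u + 4*y)/(u + 7*y)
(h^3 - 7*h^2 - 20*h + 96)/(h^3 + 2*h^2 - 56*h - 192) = (h - 3)/(h + 6)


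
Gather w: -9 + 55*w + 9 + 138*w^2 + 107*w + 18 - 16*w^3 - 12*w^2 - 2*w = -16*w^3 + 126*w^2 + 160*w + 18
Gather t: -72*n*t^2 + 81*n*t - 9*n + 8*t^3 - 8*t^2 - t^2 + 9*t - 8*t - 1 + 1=-9*n + 8*t^3 + t^2*(-72*n - 9) + t*(81*n + 1)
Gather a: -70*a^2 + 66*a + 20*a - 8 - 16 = -70*a^2 + 86*a - 24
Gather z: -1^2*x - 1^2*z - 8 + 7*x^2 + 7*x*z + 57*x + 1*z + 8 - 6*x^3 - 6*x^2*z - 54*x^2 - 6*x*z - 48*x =-6*x^3 - 47*x^2 + 8*x + z*(-6*x^2 + x)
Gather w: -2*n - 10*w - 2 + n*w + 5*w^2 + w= -2*n + 5*w^2 + w*(n - 9) - 2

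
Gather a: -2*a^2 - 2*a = -2*a^2 - 2*a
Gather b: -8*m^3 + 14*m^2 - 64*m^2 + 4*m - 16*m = -8*m^3 - 50*m^2 - 12*m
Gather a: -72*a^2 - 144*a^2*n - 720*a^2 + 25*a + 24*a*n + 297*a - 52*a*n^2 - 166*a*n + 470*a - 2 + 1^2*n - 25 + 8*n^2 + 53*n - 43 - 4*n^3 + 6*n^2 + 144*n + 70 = a^2*(-144*n - 792) + a*(-52*n^2 - 142*n + 792) - 4*n^3 + 14*n^2 + 198*n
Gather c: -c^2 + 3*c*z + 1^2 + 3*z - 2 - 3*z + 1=-c^2 + 3*c*z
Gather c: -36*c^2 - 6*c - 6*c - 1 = -36*c^2 - 12*c - 1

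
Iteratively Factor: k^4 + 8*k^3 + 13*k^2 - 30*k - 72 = (k + 3)*(k^3 + 5*k^2 - 2*k - 24) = (k - 2)*(k + 3)*(k^2 + 7*k + 12) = (k - 2)*(k + 3)^2*(k + 4)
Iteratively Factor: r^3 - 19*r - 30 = (r + 2)*(r^2 - 2*r - 15) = (r + 2)*(r + 3)*(r - 5)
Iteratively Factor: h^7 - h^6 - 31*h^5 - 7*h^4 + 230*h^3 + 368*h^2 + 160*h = (h + 1)*(h^6 - 2*h^5 - 29*h^4 + 22*h^3 + 208*h^2 + 160*h) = h*(h + 1)*(h^5 - 2*h^4 - 29*h^3 + 22*h^2 + 208*h + 160) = h*(h - 4)*(h + 1)*(h^4 + 2*h^3 - 21*h^2 - 62*h - 40) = h*(h - 4)*(h + 1)*(h + 4)*(h^3 - 2*h^2 - 13*h - 10) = h*(h - 4)*(h + 1)*(h + 2)*(h + 4)*(h^2 - 4*h - 5) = h*(h - 4)*(h + 1)^2*(h + 2)*(h + 4)*(h - 5)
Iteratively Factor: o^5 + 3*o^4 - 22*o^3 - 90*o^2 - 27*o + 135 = (o - 5)*(o^4 + 8*o^3 + 18*o^2 - 27) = (o - 5)*(o - 1)*(o^3 + 9*o^2 + 27*o + 27) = (o - 5)*(o - 1)*(o + 3)*(o^2 + 6*o + 9) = (o - 5)*(o - 1)*(o + 3)^2*(o + 3)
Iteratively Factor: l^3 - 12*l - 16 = (l - 4)*(l^2 + 4*l + 4) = (l - 4)*(l + 2)*(l + 2)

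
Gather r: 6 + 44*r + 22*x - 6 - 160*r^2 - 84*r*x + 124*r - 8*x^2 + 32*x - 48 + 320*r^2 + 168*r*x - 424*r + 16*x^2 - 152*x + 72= 160*r^2 + r*(84*x - 256) + 8*x^2 - 98*x + 24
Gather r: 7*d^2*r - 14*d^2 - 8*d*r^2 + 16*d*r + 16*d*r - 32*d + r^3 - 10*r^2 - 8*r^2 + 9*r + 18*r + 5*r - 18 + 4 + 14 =-14*d^2 - 32*d + r^3 + r^2*(-8*d - 18) + r*(7*d^2 + 32*d + 32)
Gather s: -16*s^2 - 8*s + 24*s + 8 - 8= -16*s^2 + 16*s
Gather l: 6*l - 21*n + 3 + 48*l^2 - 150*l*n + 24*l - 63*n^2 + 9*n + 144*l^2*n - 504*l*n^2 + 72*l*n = l^2*(144*n + 48) + l*(-504*n^2 - 78*n + 30) - 63*n^2 - 12*n + 3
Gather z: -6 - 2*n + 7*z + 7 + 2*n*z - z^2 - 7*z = 2*n*z - 2*n - z^2 + 1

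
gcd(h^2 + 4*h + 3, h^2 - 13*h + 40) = 1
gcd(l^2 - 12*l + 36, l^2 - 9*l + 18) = l - 6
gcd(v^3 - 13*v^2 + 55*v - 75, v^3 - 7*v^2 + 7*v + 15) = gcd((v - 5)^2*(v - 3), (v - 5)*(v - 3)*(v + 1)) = v^2 - 8*v + 15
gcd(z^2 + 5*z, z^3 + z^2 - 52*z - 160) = z + 5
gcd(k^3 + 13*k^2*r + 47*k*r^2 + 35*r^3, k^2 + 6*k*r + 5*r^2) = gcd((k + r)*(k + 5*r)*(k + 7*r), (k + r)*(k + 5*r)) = k^2 + 6*k*r + 5*r^2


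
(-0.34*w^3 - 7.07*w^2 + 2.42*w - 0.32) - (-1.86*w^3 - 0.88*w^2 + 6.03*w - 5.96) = 1.52*w^3 - 6.19*w^2 - 3.61*w + 5.64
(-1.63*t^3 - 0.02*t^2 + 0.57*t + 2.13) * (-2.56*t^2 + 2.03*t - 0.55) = 4.1728*t^5 - 3.2577*t^4 - 0.6033*t^3 - 4.2847*t^2 + 4.0104*t - 1.1715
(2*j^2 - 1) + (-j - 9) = 2*j^2 - j - 10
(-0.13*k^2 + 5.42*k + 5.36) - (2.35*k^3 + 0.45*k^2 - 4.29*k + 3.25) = -2.35*k^3 - 0.58*k^2 + 9.71*k + 2.11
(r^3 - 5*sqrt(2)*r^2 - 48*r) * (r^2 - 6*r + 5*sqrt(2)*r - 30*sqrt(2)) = r^5 - 6*r^4 - 98*r^3 - 240*sqrt(2)*r^2 + 588*r^2 + 1440*sqrt(2)*r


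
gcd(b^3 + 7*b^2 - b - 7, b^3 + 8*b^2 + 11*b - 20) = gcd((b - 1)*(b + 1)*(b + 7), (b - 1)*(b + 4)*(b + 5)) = b - 1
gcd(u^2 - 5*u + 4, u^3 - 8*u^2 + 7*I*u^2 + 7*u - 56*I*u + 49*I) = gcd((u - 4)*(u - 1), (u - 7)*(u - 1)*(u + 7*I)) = u - 1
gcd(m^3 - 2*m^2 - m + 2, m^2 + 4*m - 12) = m - 2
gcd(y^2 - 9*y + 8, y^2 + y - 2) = y - 1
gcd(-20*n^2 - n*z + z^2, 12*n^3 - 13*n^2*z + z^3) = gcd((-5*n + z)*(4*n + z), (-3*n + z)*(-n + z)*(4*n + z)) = 4*n + z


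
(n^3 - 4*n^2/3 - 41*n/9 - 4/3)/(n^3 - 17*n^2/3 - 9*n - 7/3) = (n^2 - 5*n/3 - 4)/(n^2 - 6*n - 7)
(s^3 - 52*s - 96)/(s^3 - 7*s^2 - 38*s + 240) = (s + 2)/(s - 5)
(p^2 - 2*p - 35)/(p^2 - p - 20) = (-p^2 + 2*p + 35)/(-p^2 + p + 20)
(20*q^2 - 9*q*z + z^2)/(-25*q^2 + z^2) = (-4*q + z)/(5*q + z)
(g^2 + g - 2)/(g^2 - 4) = (g - 1)/(g - 2)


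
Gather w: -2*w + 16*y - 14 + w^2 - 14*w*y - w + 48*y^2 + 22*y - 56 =w^2 + w*(-14*y - 3) + 48*y^2 + 38*y - 70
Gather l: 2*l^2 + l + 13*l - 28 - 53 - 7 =2*l^2 + 14*l - 88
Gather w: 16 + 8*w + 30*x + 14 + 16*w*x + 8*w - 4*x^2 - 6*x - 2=w*(16*x + 16) - 4*x^2 + 24*x + 28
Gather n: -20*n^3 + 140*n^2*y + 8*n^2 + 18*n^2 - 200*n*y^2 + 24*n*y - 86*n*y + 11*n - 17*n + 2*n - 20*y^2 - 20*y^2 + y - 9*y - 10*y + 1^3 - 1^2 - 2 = -20*n^3 + n^2*(140*y + 26) + n*(-200*y^2 - 62*y - 4) - 40*y^2 - 18*y - 2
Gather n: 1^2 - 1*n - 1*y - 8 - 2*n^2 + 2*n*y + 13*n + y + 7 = -2*n^2 + n*(2*y + 12)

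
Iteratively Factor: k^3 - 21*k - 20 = (k + 1)*(k^2 - k - 20) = (k + 1)*(k + 4)*(k - 5)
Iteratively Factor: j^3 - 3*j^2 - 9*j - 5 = (j + 1)*(j^2 - 4*j - 5) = (j + 1)^2*(j - 5)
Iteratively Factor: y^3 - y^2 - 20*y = (y - 5)*(y^2 + 4*y) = y*(y - 5)*(y + 4)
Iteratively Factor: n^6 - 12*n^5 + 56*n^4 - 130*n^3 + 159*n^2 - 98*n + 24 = (n - 1)*(n^5 - 11*n^4 + 45*n^3 - 85*n^2 + 74*n - 24) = (n - 1)^2*(n^4 - 10*n^3 + 35*n^2 - 50*n + 24) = (n - 4)*(n - 1)^2*(n^3 - 6*n^2 + 11*n - 6) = (n - 4)*(n - 3)*(n - 1)^2*(n^2 - 3*n + 2) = (n - 4)*(n - 3)*(n - 2)*(n - 1)^2*(n - 1)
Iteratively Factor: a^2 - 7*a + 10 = (a - 2)*(a - 5)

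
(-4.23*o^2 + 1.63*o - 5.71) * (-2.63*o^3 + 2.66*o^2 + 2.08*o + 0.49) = 11.1249*o^5 - 15.5387*o^4 + 10.5547*o^3 - 13.8709*o^2 - 11.0781*o - 2.7979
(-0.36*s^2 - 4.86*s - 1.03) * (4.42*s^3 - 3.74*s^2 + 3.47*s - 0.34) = -1.5912*s^5 - 20.1348*s^4 + 12.3746*s^3 - 12.8896*s^2 - 1.9217*s + 0.3502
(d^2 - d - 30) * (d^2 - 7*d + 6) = d^4 - 8*d^3 - 17*d^2 + 204*d - 180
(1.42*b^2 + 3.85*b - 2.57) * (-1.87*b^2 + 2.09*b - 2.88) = -2.6554*b^4 - 4.2317*b^3 + 8.7628*b^2 - 16.4593*b + 7.4016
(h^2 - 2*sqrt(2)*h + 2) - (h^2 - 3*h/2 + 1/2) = -2*sqrt(2)*h + 3*h/2 + 3/2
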